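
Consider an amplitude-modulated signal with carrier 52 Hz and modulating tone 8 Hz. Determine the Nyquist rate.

120 Hz

AM sidebands sit at fc ± fm = 44 Hz and 60 Hz.
Highest-frequency component: 60 Hz.
Nyquist rate = 2 × 60 Hz = 120 Hz.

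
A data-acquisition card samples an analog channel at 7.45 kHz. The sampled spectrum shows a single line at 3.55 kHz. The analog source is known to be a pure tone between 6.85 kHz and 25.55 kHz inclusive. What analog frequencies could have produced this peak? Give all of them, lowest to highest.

11 kHz, 11.35 kHz, 18.45 kHz, 18.8 kHz

Frequencies that alias to 3.55 kHz are k·fs ± 3.55 kHz for integer k ≥ 0.
k=0: 3.55 kHz.
k=1: 3.9 kHz, 11 kHz.
k=2: 11.35 kHz, 18.45 kHz.
k=3: 18.8 kHz, 25.9 kHz.
k=4: 26.25 kHz, 33.35 kHz.
Within [6.85 kHz, 25.55 kHz]: 11 kHz, 11.35 kHz, 18.45 kHz, 18.8 kHz.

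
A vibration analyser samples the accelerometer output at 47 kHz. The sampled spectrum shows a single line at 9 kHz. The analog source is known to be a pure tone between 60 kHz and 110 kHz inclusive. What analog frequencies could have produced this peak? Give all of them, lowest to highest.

85 kHz, 103 kHz

Frequencies that alias to 9 kHz are k·fs ± 9 kHz for integer k ≥ 0.
k=0: 9 kHz.
k=1: 38 kHz, 56 kHz.
k=2: 85 kHz, 103 kHz.
k=3: 132 kHz, 150 kHz.
Within [60 kHz, 110 kHz]: 85 kHz, 103 kHz.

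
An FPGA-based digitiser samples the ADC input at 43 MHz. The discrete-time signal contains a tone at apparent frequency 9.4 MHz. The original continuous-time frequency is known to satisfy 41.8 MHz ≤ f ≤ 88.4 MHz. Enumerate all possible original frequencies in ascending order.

52.4 MHz, 76.6 MHz

Frequencies that alias to 9.4 MHz are k·fs ± 9.4 MHz for integer k ≥ 0.
k=0: 9.4 MHz.
k=1: 33.6 MHz, 52.4 MHz.
k=2: 76.6 MHz, 95.4 MHz.
k=3: 119.6 MHz, 138.4 MHz.
Within [41.8 MHz, 88.4 MHz]: 52.4 MHz, 76.6 MHz.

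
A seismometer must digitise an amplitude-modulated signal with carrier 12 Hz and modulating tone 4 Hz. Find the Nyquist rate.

32 Hz

AM sidebands sit at fc ± fm = 8 Hz and 16 Hz.
Highest-frequency component: 16 Hz.
Nyquist rate = 2 × 16 Hz = 32 Hz.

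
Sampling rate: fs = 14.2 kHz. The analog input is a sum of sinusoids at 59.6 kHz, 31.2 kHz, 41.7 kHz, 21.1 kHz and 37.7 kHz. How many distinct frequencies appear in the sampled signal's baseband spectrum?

4

fs/2 = 7.1 kHz.
59.6 kHz mod fs = 2.8 kHz.
2.8 kHz ≤ fs/2 = 7.1 kHz, appears at 2.8 kHz.
31.2 kHz mod fs = 2.8 kHz.
2.8 kHz ≤ fs/2 = 7.1 kHz, appears at 2.8 kHz.
41.7 kHz mod fs = 13.3 kHz.
13.3 kHz > fs/2 = 7.1 kHz, folds to fs − 13.3 kHz = 0.9 kHz.
21.1 kHz mod fs = 6.9 kHz.
6.9 kHz ≤ fs/2 = 7.1 kHz, appears at 6.9 kHz.
37.7 kHz mod fs = 9.3 kHz.
9.3 kHz > fs/2 = 7.1 kHz, folds to fs − 9.3 kHz = 4.9 kHz.
Distinct values: {0.9 kHz, 2.8 kHz, 4.9 kHz, 6.9 kHz} → 4.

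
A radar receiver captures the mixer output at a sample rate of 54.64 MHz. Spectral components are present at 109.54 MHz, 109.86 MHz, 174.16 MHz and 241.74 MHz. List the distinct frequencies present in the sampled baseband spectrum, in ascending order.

fs/2 = 27.32 MHz.
109.54 MHz mod fs = 0.26 MHz.
0.26 MHz ≤ fs/2 = 27.32 MHz, appears at 0.26 MHz.
109.86 MHz mod fs = 0.58 MHz.
0.58 MHz ≤ fs/2 = 27.32 MHz, appears at 0.58 MHz.
174.16 MHz mod fs = 10.24 MHz.
10.24 MHz ≤ fs/2 = 27.32 MHz, appears at 10.24 MHz.
241.74 MHz mod fs = 23.18 MHz.
23.18 MHz ≤ fs/2 = 27.32 MHz, appears at 23.18 MHz.
Distinct values: {0.26 MHz, 0.58 MHz, 10.24 MHz, 23.18 MHz}.

0.26 MHz, 0.58 MHz, 10.24 MHz, 23.18 MHz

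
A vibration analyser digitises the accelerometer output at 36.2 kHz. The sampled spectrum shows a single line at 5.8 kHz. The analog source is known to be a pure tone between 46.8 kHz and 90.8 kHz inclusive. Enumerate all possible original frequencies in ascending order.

Frequencies that alias to 5.8 kHz are k·fs ± 5.8 kHz for integer k ≥ 0.
k=0: 5.8 kHz.
k=1: 30.4 kHz, 42 kHz.
k=2: 66.6 kHz, 78.2 kHz.
k=3: 102.8 kHz, 114.4 kHz.
Within [46.8 kHz, 90.8 kHz]: 66.6 kHz, 78.2 kHz.

66.6 kHz, 78.2 kHz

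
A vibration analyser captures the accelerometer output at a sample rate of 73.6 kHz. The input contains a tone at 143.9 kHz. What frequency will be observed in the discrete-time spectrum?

143.9 kHz mod fs = 70.3 kHz.
70.3 kHz > fs/2 = 36.8 kHz, folds to fs − 70.3 kHz = 3.3 kHz.

3.3 kHz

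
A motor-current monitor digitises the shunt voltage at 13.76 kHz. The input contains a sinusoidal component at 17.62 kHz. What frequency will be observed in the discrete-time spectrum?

3.86 kHz

17.62 kHz mod fs = 3.86 kHz.
3.86 kHz ≤ fs/2 = 6.88 kHz, appears at 3.86 kHz.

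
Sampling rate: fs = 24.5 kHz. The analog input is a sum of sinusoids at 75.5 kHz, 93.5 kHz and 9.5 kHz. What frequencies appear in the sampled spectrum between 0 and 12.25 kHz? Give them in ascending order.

fs/2 = 12.25 kHz.
75.5 kHz mod fs = 2 kHz.
2 kHz ≤ fs/2 = 12.25 kHz, appears at 2 kHz.
93.5 kHz mod fs = 20 kHz.
20 kHz > fs/2 = 12.25 kHz, folds to fs − 20 kHz = 4.5 kHz.
9.5 kHz ≤ fs/2 = 12.25 kHz, passes unchanged.
Distinct values: {2 kHz, 4.5 kHz, 9.5 kHz}.

2 kHz, 4.5 kHz, 9.5 kHz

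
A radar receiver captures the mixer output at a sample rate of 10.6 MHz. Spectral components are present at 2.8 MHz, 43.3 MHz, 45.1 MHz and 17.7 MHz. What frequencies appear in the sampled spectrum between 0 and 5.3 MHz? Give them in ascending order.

fs/2 = 5.3 MHz.
2.8 MHz ≤ fs/2 = 5.3 MHz, passes unchanged.
43.3 MHz mod fs = 0.9 MHz.
0.9 MHz ≤ fs/2 = 5.3 MHz, appears at 0.9 MHz.
45.1 MHz mod fs = 2.7 MHz.
2.7 MHz ≤ fs/2 = 5.3 MHz, appears at 2.7 MHz.
17.7 MHz mod fs = 7.1 MHz.
7.1 MHz > fs/2 = 5.3 MHz, folds to fs − 7.1 MHz = 3.5 MHz.
Distinct values: {0.9 MHz, 2.7 MHz, 2.8 MHz, 3.5 MHz}.

0.9 MHz, 2.7 MHz, 2.8 MHz, 3.5 MHz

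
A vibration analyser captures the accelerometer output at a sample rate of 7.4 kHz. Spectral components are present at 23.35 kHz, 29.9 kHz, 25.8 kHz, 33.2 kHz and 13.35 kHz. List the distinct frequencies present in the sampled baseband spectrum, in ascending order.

fs/2 = 3.7 kHz.
23.35 kHz mod fs = 1.15 kHz.
1.15 kHz ≤ fs/2 = 3.7 kHz, appears at 1.15 kHz.
29.9 kHz mod fs = 0.3 kHz.
0.3 kHz ≤ fs/2 = 3.7 kHz, appears at 0.3 kHz.
25.8 kHz mod fs = 3.6 kHz.
3.6 kHz ≤ fs/2 = 3.7 kHz, appears at 3.6 kHz.
33.2 kHz mod fs = 3.6 kHz.
3.6 kHz ≤ fs/2 = 3.7 kHz, appears at 3.6 kHz.
13.35 kHz mod fs = 5.95 kHz.
5.95 kHz > fs/2 = 3.7 kHz, folds to fs − 5.95 kHz = 1.45 kHz.
Distinct values: {0.3 kHz, 1.15 kHz, 1.45 kHz, 3.6 kHz}.

0.3 kHz, 1.15 kHz, 1.45 kHz, 3.6 kHz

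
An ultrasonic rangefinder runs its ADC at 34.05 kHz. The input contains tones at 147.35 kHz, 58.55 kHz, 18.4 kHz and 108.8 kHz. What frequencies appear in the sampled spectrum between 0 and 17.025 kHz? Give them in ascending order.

6.65 kHz, 9.55 kHz, 11.15 kHz, 15.65 kHz

fs/2 = 17.025 kHz.
147.35 kHz mod fs = 11.15 kHz.
11.15 kHz ≤ fs/2 = 17.025 kHz, appears at 11.15 kHz.
58.55 kHz mod fs = 24.5 kHz.
24.5 kHz > fs/2 = 17.025 kHz, folds to fs − 24.5 kHz = 9.55 kHz.
18.4 kHz > fs/2 = 17.025 kHz, folds to fs − 18.4 kHz = 15.65 kHz.
108.8 kHz mod fs = 6.65 kHz.
6.65 kHz ≤ fs/2 = 17.025 kHz, appears at 6.65 kHz.
Distinct values: {6.65 kHz, 9.55 kHz, 11.15 kHz, 15.65 kHz}.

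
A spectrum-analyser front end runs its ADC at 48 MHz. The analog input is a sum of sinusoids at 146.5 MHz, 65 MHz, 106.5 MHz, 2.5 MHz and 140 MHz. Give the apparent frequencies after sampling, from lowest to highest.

fs/2 = 24 MHz.
146.5 MHz mod fs = 2.5 MHz.
2.5 MHz ≤ fs/2 = 24 MHz, appears at 2.5 MHz.
65 MHz mod fs = 17 MHz.
17 MHz ≤ fs/2 = 24 MHz, appears at 17 MHz.
106.5 MHz mod fs = 10.5 MHz.
10.5 MHz ≤ fs/2 = 24 MHz, appears at 10.5 MHz.
2.5 MHz ≤ fs/2 = 24 MHz, passes unchanged.
140 MHz mod fs = 44 MHz.
44 MHz > fs/2 = 24 MHz, folds to fs − 44 MHz = 4 MHz.
Distinct values: {2.5 MHz, 4 MHz, 10.5 MHz, 17 MHz}.

2.5 MHz, 4 MHz, 10.5 MHz, 17 MHz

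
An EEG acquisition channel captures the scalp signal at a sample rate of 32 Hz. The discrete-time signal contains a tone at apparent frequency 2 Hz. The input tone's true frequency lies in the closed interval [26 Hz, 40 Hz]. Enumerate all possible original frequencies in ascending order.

Frequencies that alias to 2 Hz are k·fs ± 2 Hz for integer k ≥ 0.
k=0: 2 Hz.
k=1: 30 Hz, 34 Hz.
k=2: 62 Hz, 66 Hz.
Within [26 Hz, 40 Hz]: 30 Hz, 34 Hz.

30 Hz, 34 Hz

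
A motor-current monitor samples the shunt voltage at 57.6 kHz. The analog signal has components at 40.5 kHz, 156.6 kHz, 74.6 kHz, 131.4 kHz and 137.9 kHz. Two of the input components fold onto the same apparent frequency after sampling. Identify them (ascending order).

fs/2 = 28.8 kHz.
40.5 kHz > fs/2 = 28.8 kHz, folds to fs − 40.5 kHz = 17.1 kHz.
156.6 kHz mod fs = 41.4 kHz.
41.4 kHz > fs/2 = 28.8 kHz, folds to fs − 41.4 kHz = 16.2 kHz.
74.6 kHz mod fs = 17 kHz.
17 kHz ≤ fs/2 = 28.8 kHz, appears at 17 kHz.
131.4 kHz mod fs = 16.2 kHz.
16.2 kHz ≤ fs/2 = 28.8 kHz, appears at 16.2 kHz.
137.9 kHz mod fs = 22.7 kHz.
22.7 kHz ≤ fs/2 = 28.8 kHz, appears at 22.7 kHz.
131.4 kHz and 156.6 kHz both map to 16.2 kHz.

131.4 kHz, 156.6 kHz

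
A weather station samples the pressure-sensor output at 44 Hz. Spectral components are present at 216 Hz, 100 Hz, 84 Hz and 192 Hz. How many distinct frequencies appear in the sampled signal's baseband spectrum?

fs/2 = 22 Hz.
216 Hz mod fs = 40 Hz.
40 Hz > fs/2 = 22 Hz, folds to fs − 40 Hz = 4 Hz.
100 Hz mod fs = 12 Hz.
12 Hz ≤ fs/2 = 22 Hz, appears at 12 Hz.
84 Hz mod fs = 40 Hz.
40 Hz > fs/2 = 22 Hz, folds to fs − 40 Hz = 4 Hz.
192 Hz mod fs = 16 Hz.
16 Hz ≤ fs/2 = 22 Hz, appears at 16 Hz.
Distinct values: {4 Hz, 12 Hz, 16 Hz} → 3.

3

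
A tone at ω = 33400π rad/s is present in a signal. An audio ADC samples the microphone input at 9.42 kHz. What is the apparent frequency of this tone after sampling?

2.14 kHz

ω = 33400π rad/s → f = ω/(2π) = 16700 Hz = 16.7 kHz.
16.7 kHz mod fs = 7.28 kHz.
7.28 kHz > fs/2 = 4.71 kHz, folds to fs − 7.28 kHz = 2.14 kHz.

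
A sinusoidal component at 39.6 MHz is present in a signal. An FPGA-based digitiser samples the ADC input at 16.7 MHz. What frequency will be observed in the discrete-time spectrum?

39.6 MHz mod fs = 6.2 MHz.
6.2 MHz ≤ fs/2 = 8.35 MHz, appears at 6.2 MHz.

6.2 MHz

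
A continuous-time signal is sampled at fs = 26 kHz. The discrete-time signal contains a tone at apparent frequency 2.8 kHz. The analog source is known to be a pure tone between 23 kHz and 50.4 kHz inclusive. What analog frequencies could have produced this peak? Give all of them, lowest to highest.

23.2 kHz, 28.8 kHz, 49.2 kHz

Frequencies that alias to 2.8 kHz are k·fs ± 2.8 kHz for integer k ≥ 0.
k=0: 2.8 kHz.
k=1: 23.2 kHz, 28.8 kHz.
k=2: 49.2 kHz, 54.8 kHz.
k=3: 75.2 kHz, 80.8 kHz.
Within [23 kHz, 50.4 kHz]: 23.2 kHz, 28.8 kHz, 49.2 kHz.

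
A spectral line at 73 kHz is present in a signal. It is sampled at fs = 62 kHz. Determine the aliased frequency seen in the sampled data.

73 kHz mod fs = 11 kHz.
11 kHz ≤ fs/2 = 31 kHz, appears at 11 kHz.

11 kHz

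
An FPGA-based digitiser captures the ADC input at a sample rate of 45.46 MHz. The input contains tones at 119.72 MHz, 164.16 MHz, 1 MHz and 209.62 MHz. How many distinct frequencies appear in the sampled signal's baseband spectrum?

3

fs/2 = 22.73 MHz.
119.72 MHz mod fs = 28.8 MHz.
28.8 MHz > fs/2 = 22.73 MHz, folds to fs − 28.8 MHz = 16.66 MHz.
164.16 MHz mod fs = 27.78 MHz.
27.78 MHz > fs/2 = 22.73 MHz, folds to fs − 27.78 MHz = 17.68 MHz.
1 MHz ≤ fs/2 = 22.73 MHz, passes unchanged.
209.62 MHz mod fs = 27.78 MHz.
27.78 MHz > fs/2 = 22.73 MHz, folds to fs − 27.78 MHz = 17.68 MHz.
Distinct values: {1 MHz, 16.66 MHz, 17.68 MHz} → 3.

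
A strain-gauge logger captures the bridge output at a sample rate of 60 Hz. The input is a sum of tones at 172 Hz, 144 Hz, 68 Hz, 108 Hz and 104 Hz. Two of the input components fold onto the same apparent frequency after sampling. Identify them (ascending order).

68 Hz, 172 Hz

fs/2 = 30 Hz.
172 Hz mod fs = 52 Hz.
52 Hz > fs/2 = 30 Hz, folds to fs − 52 Hz = 8 Hz.
144 Hz mod fs = 24 Hz.
24 Hz ≤ fs/2 = 30 Hz, appears at 24 Hz.
68 Hz mod fs = 8 Hz.
8 Hz ≤ fs/2 = 30 Hz, appears at 8 Hz.
108 Hz mod fs = 48 Hz.
48 Hz > fs/2 = 30 Hz, folds to fs − 48 Hz = 12 Hz.
104 Hz mod fs = 44 Hz.
44 Hz > fs/2 = 30 Hz, folds to fs − 44 Hz = 16 Hz.
68 Hz and 172 Hz both map to 8 Hz.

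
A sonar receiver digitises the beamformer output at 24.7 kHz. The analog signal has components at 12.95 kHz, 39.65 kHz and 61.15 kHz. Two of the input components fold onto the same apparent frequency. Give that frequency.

fs/2 = 12.35 kHz.
12.95 kHz > fs/2 = 12.35 kHz, folds to fs − 12.95 kHz = 11.75 kHz.
39.65 kHz mod fs = 14.95 kHz.
14.95 kHz > fs/2 = 12.35 kHz, folds to fs − 14.95 kHz = 9.75 kHz.
61.15 kHz mod fs = 11.75 kHz.
11.75 kHz ≤ fs/2 = 12.35 kHz, appears at 11.75 kHz.
12.95 kHz and 61.15 kHz both map to 11.75 kHz.

11.75 kHz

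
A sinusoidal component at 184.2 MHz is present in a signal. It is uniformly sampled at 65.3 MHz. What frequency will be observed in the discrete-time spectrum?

184.2 MHz mod fs = 53.6 MHz.
53.6 MHz > fs/2 = 32.65 MHz, folds to fs − 53.6 MHz = 11.7 MHz.

11.7 MHz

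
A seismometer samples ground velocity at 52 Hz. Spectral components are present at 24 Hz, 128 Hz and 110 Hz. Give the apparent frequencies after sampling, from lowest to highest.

6 Hz, 24 Hz

fs/2 = 26 Hz.
24 Hz ≤ fs/2 = 26 Hz, passes unchanged.
128 Hz mod fs = 24 Hz.
24 Hz ≤ fs/2 = 26 Hz, appears at 24 Hz.
110 Hz mod fs = 6 Hz.
6 Hz ≤ fs/2 = 26 Hz, appears at 6 Hz.
Distinct values: {6 Hz, 24 Hz}.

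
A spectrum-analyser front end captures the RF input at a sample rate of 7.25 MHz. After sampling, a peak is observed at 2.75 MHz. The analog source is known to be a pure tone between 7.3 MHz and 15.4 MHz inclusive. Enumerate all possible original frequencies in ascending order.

Frequencies that alias to 2.75 MHz are k·fs ± 2.75 MHz for integer k ≥ 0.
k=0: 2.75 MHz.
k=1: 4.5 MHz, 10 MHz.
k=2: 11.75 MHz, 17.25 MHz.
k=3: 19 MHz, 24.5 MHz.
Within [7.3 MHz, 15.4 MHz]: 10 MHz, 11.75 MHz.

10 MHz, 11.75 MHz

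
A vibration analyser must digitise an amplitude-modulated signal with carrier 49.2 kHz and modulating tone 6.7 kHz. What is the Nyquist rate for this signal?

AM sidebands sit at fc ± fm = 42.5 kHz and 55.9 kHz.
Highest-frequency component: 55.9 kHz.
Nyquist rate = 2 × 55.9 kHz = 111.8 kHz.

111.8 kHz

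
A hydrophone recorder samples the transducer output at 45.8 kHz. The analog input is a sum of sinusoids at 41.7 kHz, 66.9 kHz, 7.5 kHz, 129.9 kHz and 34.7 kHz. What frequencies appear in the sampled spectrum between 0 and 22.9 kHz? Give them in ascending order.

fs/2 = 22.9 kHz.
41.7 kHz > fs/2 = 22.9 kHz, folds to fs − 41.7 kHz = 4.1 kHz.
66.9 kHz mod fs = 21.1 kHz.
21.1 kHz ≤ fs/2 = 22.9 kHz, appears at 21.1 kHz.
7.5 kHz ≤ fs/2 = 22.9 kHz, passes unchanged.
129.9 kHz mod fs = 38.3 kHz.
38.3 kHz > fs/2 = 22.9 kHz, folds to fs − 38.3 kHz = 7.5 kHz.
34.7 kHz > fs/2 = 22.9 kHz, folds to fs − 34.7 kHz = 11.1 kHz.
Distinct values: {4.1 kHz, 7.5 kHz, 11.1 kHz, 21.1 kHz}.

4.1 kHz, 7.5 kHz, 11.1 kHz, 21.1 kHz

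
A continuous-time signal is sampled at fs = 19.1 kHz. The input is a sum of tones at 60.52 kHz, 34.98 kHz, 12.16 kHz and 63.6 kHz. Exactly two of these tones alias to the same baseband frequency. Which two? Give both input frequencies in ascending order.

34.98 kHz, 60.52 kHz

fs/2 = 9.55 kHz.
60.52 kHz mod fs = 3.22 kHz.
3.22 kHz ≤ fs/2 = 9.55 kHz, appears at 3.22 kHz.
34.98 kHz mod fs = 15.88 kHz.
15.88 kHz > fs/2 = 9.55 kHz, folds to fs − 15.88 kHz = 3.22 kHz.
12.16 kHz > fs/2 = 9.55 kHz, folds to fs − 12.16 kHz = 6.94 kHz.
63.6 kHz mod fs = 6.3 kHz.
6.3 kHz ≤ fs/2 = 9.55 kHz, appears at 6.3 kHz.
34.98 kHz and 60.52 kHz both map to 3.22 kHz.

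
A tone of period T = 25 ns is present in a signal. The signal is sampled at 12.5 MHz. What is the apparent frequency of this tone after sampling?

T = 25 ns → f = 1/T = 40 MHz.
40 MHz mod fs = 2.5 MHz.
2.5 MHz ≤ fs/2 = 6.25 MHz, appears at 2.5 MHz.

2.5 MHz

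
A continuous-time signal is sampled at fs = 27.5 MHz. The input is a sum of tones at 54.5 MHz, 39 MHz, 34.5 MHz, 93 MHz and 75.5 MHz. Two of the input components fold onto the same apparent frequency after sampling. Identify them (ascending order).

34.5 MHz, 75.5 MHz

fs/2 = 13.75 MHz.
54.5 MHz mod fs = 27 MHz.
27 MHz > fs/2 = 13.75 MHz, folds to fs − 27 MHz = 0.5 MHz.
39 MHz mod fs = 11.5 MHz.
11.5 MHz ≤ fs/2 = 13.75 MHz, appears at 11.5 MHz.
34.5 MHz mod fs = 7 MHz.
7 MHz ≤ fs/2 = 13.75 MHz, appears at 7 MHz.
93 MHz mod fs = 10.5 MHz.
10.5 MHz ≤ fs/2 = 13.75 MHz, appears at 10.5 MHz.
75.5 MHz mod fs = 20.5 MHz.
20.5 MHz > fs/2 = 13.75 MHz, folds to fs − 20.5 MHz = 7 MHz.
34.5 MHz and 75.5 MHz both map to 7 MHz.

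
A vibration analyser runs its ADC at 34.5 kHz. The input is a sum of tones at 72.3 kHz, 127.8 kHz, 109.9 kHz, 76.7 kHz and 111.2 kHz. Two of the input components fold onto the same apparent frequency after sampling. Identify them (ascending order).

fs/2 = 17.25 kHz.
72.3 kHz mod fs = 3.3 kHz.
3.3 kHz ≤ fs/2 = 17.25 kHz, appears at 3.3 kHz.
127.8 kHz mod fs = 24.3 kHz.
24.3 kHz > fs/2 = 17.25 kHz, folds to fs − 24.3 kHz = 10.2 kHz.
109.9 kHz mod fs = 6.4 kHz.
6.4 kHz ≤ fs/2 = 17.25 kHz, appears at 6.4 kHz.
76.7 kHz mod fs = 7.7 kHz.
7.7 kHz ≤ fs/2 = 17.25 kHz, appears at 7.7 kHz.
111.2 kHz mod fs = 7.7 kHz.
7.7 kHz ≤ fs/2 = 17.25 kHz, appears at 7.7 kHz.
76.7 kHz and 111.2 kHz both map to 7.7 kHz.

76.7 kHz, 111.2 kHz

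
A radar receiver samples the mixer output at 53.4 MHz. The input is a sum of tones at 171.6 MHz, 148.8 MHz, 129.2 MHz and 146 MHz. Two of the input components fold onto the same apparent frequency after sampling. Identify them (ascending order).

fs/2 = 26.7 MHz.
171.6 MHz mod fs = 11.4 MHz.
11.4 MHz ≤ fs/2 = 26.7 MHz, appears at 11.4 MHz.
148.8 MHz mod fs = 42 MHz.
42 MHz > fs/2 = 26.7 MHz, folds to fs − 42 MHz = 11.4 MHz.
129.2 MHz mod fs = 22.4 MHz.
22.4 MHz ≤ fs/2 = 26.7 MHz, appears at 22.4 MHz.
146 MHz mod fs = 39.2 MHz.
39.2 MHz > fs/2 = 26.7 MHz, folds to fs − 39.2 MHz = 14.2 MHz.
148.8 MHz and 171.6 MHz both map to 11.4 MHz.

148.8 MHz, 171.6 MHz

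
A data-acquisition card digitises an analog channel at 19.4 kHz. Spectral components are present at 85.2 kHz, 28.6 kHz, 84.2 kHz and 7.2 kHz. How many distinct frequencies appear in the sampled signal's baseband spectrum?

4

fs/2 = 9.7 kHz.
85.2 kHz mod fs = 7.6 kHz.
7.6 kHz ≤ fs/2 = 9.7 kHz, appears at 7.6 kHz.
28.6 kHz mod fs = 9.2 kHz.
9.2 kHz ≤ fs/2 = 9.7 kHz, appears at 9.2 kHz.
84.2 kHz mod fs = 6.6 kHz.
6.6 kHz ≤ fs/2 = 9.7 kHz, appears at 6.6 kHz.
7.2 kHz ≤ fs/2 = 9.7 kHz, passes unchanged.
Distinct values: {6.6 kHz, 7.2 kHz, 7.6 kHz, 9.2 kHz} → 4.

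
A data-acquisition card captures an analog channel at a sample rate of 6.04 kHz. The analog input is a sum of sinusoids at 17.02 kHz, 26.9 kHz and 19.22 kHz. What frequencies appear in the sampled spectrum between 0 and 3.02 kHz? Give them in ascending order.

fs/2 = 3.02 kHz.
17.02 kHz mod fs = 4.94 kHz.
4.94 kHz > fs/2 = 3.02 kHz, folds to fs − 4.94 kHz = 1.1 kHz.
26.9 kHz mod fs = 2.74 kHz.
2.74 kHz ≤ fs/2 = 3.02 kHz, appears at 2.74 kHz.
19.22 kHz mod fs = 1.1 kHz.
1.1 kHz ≤ fs/2 = 3.02 kHz, appears at 1.1 kHz.
Distinct values: {1.1 kHz, 2.74 kHz}.

1.1 kHz, 2.74 kHz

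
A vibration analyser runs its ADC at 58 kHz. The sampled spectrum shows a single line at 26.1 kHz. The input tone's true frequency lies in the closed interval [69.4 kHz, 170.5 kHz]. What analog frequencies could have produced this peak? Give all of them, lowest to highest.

Frequencies that alias to 26.1 kHz are k·fs ± 26.1 kHz for integer k ≥ 0.
k=0: 26.1 kHz.
k=1: 31.9 kHz, 84.1 kHz.
k=2: 89.9 kHz, 142.1 kHz.
k=3: 147.9 kHz, 200.1 kHz.
k=4: 205.9 kHz, 258.1 kHz.
Within [69.4 kHz, 170.5 kHz]: 84.1 kHz, 89.9 kHz, 142.1 kHz, 147.9 kHz.

84.1 kHz, 89.9 kHz, 142.1 kHz, 147.9 kHz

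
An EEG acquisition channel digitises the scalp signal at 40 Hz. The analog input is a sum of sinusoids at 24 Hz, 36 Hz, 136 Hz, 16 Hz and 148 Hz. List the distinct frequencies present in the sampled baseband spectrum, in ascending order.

fs/2 = 20 Hz.
24 Hz > fs/2 = 20 Hz, folds to fs − 24 Hz = 16 Hz.
36 Hz > fs/2 = 20 Hz, folds to fs − 36 Hz = 4 Hz.
136 Hz mod fs = 16 Hz.
16 Hz ≤ fs/2 = 20 Hz, appears at 16 Hz.
16 Hz ≤ fs/2 = 20 Hz, passes unchanged.
148 Hz mod fs = 28 Hz.
28 Hz > fs/2 = 20 Hz, folds to fs − 28 Hz = 12 Hz.
Distinct values: {4 Hz, 12 Hz, 16 Hz}.

4 Hz, 12 Hz, 16 Hz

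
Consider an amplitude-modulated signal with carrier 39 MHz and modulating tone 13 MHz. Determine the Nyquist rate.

104 MHz

AM sidebands sit at fc ± fm = 26 MHz and 52 MHz.
Highest-frequency component: 52 MHz.
Nyquist rate = 2 × 52 MHz = 104 MHz.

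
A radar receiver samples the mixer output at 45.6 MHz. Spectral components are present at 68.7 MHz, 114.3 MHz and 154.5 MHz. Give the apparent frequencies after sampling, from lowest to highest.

fs/2 = 22.8 MHz.
68.7 MHz mod fs = 23.1 MHz.
23.1 MHz > fs/2 = 22.8 MHz, folds to fs − 23.1 MHz = 22.5 MHz.
114.3 MHz mod fs = 23.1 MHz.
23.1 MHz > fs/2 = 22.8 MHz, folds to fs − 23.1 MHz = 22.5 MHz.
154.5 MHz mod fs = 17.7 MHz.
17.7 MHz ≤ fs/2 = 22.8 MHz, appears at 17.7 MHz.
Distinct values: {17.7 MHz, 22.5 MHz}.

17.7 MHz, 22.5 MHz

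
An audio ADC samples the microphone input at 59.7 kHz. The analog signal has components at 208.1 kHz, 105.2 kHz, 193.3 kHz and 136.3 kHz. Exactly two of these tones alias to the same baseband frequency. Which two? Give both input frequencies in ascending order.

105.2 kHz, 193.3 kHz

fs/2 = 29.85 kHz.
208.1 kHz mod fs = 29 kHz.
29 kHz ≤ fs/2 = 29.85 kHz, appears at 29 kHz.
105.2 kHz mod fs = 45.5 kHz.
45.5 kHz > fs/2 = 29.85 kHz, folds to fs − 45.5 kHz = 14.2 kHz.
193.3 kHz mod fs = 14.2 kHz.
14.2 kHz ≤ fs/2 = 29.85 kHz, appears at 14.2 kHz.
136.3 kHz mod fs = 16.9 kHz.
16.9 kHz ≤ fs/2 = 29.85 kHz, appears at 16.9 kHz.
105.2 kHz and 193.3 kHz both map to 14.2 kHz.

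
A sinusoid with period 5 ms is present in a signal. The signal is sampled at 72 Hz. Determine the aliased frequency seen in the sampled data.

16 Hz

T = 5 ms → f = 1/T = 200 Hz.
200 Hz mod fs = 56 Hz.
56 Hz > fs/2 = 36 Hz, folds to fs − 56 Hz = 16 Hz.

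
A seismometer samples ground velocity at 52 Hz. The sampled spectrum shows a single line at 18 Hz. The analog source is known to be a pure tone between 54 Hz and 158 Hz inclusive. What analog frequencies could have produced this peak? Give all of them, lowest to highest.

70 Hz, 86 Hz, 122 Hz, 138 Hz

Frequencies that alias to 18 Hz are k·fs ± 18 Hz for integer k ≥ 0.
k=0: 18 Hz.
k=1: 34 Hz, 70 Hz.
k=2: 86 Hz, 122 Hz.
k=3: 138 Hz, 174 Hz.
k=4: 190 Hz, 226 Hz.
Within [54 Hz, 158 Hz]: 70 Hz, 86 Hz, 122 Hz, 138 Hz.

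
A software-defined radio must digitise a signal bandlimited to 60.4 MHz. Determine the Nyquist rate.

Nyquist rate = 2 × 60.4 MHz = 120.8 MHz.

120.8 MHz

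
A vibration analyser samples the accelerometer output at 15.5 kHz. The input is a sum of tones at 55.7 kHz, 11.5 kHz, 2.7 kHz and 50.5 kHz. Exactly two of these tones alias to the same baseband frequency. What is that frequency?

fs/2 = 7.75 kHz.
55.7 kHz mod fs = 9.2 kHz.
9.2 kHz > fs/2 = 7.75 kHz, folds to fs − 9.2 kHz = 6.3 kHz.
11.5 kHz > fs/2 = 7.75 kHz, folds to fs − 11.5 kHz = 4 kHz.
2.7 kHz ≤ fs/2 = 7.75 kHz, passes unchanged.
50.5 kHz mod fs = 4 kHz.
4 kHz ≤ fs/2 = 7.75 kHz, appears at 4 kHz.
11.5 kHz and 50.5 kHz both map to 4 kHz.

4 kHz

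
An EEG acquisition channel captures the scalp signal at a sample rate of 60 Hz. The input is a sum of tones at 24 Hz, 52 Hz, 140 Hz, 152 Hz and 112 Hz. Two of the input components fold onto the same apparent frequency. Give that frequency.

fs/2 = 30 Hz.
24 Hz ≤ fs/2 = 30 Hz, passes unchanged.
52 Hz > fs/2 = 30 Hz, folds to fs − 52 Hz = 8 Hz.
140 Hz mod fs = 20 Hz.
20 Hz ≤ fs/2 = 30 Hz, appears at 20 Hz.
152 Hz mod fs = 32 Hz.
32 Hz > fs/2 = 30 Hz, folds to fs − 32 Hz = 28 Hz.
112 Hz mod fs = 52 Hz.
52 Hz > fs/2 = 30 Hz, folds to fs − 52 Hz = 8 Hz.
52 Hz and 112 Hz both map to 8 Hz.

8 Hz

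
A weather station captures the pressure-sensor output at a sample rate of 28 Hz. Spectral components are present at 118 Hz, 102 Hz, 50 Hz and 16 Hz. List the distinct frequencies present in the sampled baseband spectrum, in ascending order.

6 Hz, 10 Hz, 12 Hz

fs/2 = 14 Hz.
118 Hz mod fs = 6 Hz.
6 Hz ≤ fs/2 = 14 Hz, appears at 6 Hz.
102 Hz mod fs = 18 Hz.
18 Hz > fs/2 = 14 Hz, folds to fs − 18 Hz = 10 Hz.
50 Hz mod fs = 22 Hz.
22 Hz > fs/2 = 14 Hz, folds to fs − 22 Hz = 6 Hz.
16 Hz > fs/2 = 14 Hz, folds to fs − 16 Hz = 12 Hz.
Distinct values: {6 Hz, 10 Hz, 12 Hz}.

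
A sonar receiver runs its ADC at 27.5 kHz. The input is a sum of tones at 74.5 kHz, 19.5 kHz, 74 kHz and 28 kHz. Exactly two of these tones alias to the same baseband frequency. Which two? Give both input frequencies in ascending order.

fs/2 = 13.75 kHz.
74.5 kHz mod fs = 19.5 kHz.
19.5 kHz > fs/2 = 13.75 kHz, folds to fs − 19.5 kHz = 8 kHz.
19.5 kHz > fs/2 = 13.75 kHz, folds to fs − 19.5 kHz = 8 kHz.
74 kHz mod fs = 19 kHz.
19 kHz > fs/2 = 13.75 kHz, folds to fs − 19 kHz = 8.5 kHz.
28 kHz mod fs = 0.5 kHz.
0.5 kHz ≤ fs/2 = 13.75 kHz, appears at 0.5 kHz.
19.5 kHz and 74.5 kHz both map to 8 kHz.

19.5 kHz, 74.5 kHz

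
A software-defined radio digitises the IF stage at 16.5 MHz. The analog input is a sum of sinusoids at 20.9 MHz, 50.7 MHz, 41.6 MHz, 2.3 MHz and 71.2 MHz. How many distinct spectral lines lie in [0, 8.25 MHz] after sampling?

5

fs/2 = 8.25 MHz.
20.9 MHz mod fs = 4.4 MHz.
4.4 MHz ≤ fs/2 = 8.25 MHz, appears at 4.4 MHz.
50.7 MHz mod fs = 1.2 MHz.
1.2 MHz ≤ fs/2 = 8.25 MHz, appears at 1.2 MHz.
41.6 MHz mod fs = 8.6 MHz.
8.6 MHz > fs/2 = 8.25 MHz, folds to fs − 8.6 MHz = 7.9 MHz.
2.3 MHz ≤ fs/2 = 8.25 MHz, passes unchanged.
71.2 MHz mod fs = 5.2 MHz.
5.2 MHz ≤ fs/2 = 8.25 MHz, appears at 5.2 MHz.
Distinct values: {1.2 MHz, 2.3 MHz, 4.4 MHz, 5.2 MHz, 7.9 MHz} → 5.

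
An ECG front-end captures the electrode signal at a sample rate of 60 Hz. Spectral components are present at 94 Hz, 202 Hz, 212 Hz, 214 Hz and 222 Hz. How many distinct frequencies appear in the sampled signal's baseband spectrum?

4

fs/2 = 30 Hz.
94 Hz mod fs = 34 Hz.
34 Hz > fs/2 = 30 Hz, folds to fs − 34 Hz = 26 Hz.
202 Hz mod fs = 22 Hz.
22 Hz ≤ fs/2 = 30 Hz, appears at 22 Hz.
212 Hz mod fs = 32 Hz.
32 Hz > fs/2 = 30 Hz, folds to fs − 32 Hz = 28 Hz.
214 Hz mod fs = 34 Hz.
34 Hz > fs/2 = 30 Hz, folds to fs − 34 Hz = 26 Hz.
222 Hz mod fs = 42 Hz.
42 Hz > fs/2 = 30 Hz, folds to fs − 42 Hz = 18 Hz.
Distinct values: {18 Hz, 22 Hz, 26 Hz, 28 Hz} → 4.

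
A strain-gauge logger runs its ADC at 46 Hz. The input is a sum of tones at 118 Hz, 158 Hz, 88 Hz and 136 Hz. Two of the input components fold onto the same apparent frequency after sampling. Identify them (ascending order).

118 Hz, 158 Hz

fs/2 = 23 Hz.
118 Hz mod fs = 26 Hz.
26 Hz > fs/2 = 23 Hz, folds to fs − 26 Hz = 20 Hz.
158 Hz mod fs = 20 Hz.
20 Hz ≤ fs/2 = 23 Hz, appears at 20 Hz.
88 Hz mod fs = 42 Hz.
42 Hz > fs/2 = 23 Hz, folds to fs − 42 Hz = 4 Hz.
136 Hz mod fs = 44 Hz.
44 Hz > fs/2 = 23 Hz, folds to fs − 44 Hz = 2 Hz.
118 Hz and 158 Hz both map to 20 Hz.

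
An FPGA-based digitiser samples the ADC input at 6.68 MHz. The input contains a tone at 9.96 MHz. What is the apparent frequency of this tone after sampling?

3.28 MHz

9.96 MHz mod fs = 3.28 MHz.
3.28 MHz ≤ fs/2 = 3.34 MHz, appears at 3.28 MHz.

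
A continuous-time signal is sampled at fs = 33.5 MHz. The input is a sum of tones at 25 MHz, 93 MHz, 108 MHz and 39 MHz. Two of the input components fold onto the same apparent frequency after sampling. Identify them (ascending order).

fs/2 = 16.75 MHz.
25 MHz > fs/2 = 16.75 MHz, folds to fs − 25 MHz = 8.5 MHz.
93 MHz mod fs = 26 MHz.
26 MHz > fs/2 = 16.75 MHz, folds to fs − 26 MHz = 7.5 MHz.
108 MHz mod fs = 7.5 MHz.
7.5 MHz ≤ fs/2 = 16.75 MHz, appears at 7.5 MHz.
39 MHz mod fs = 5.5 MHz.
5.5 MHz ≤ fs/2 = 16.75 MHz, appears at 5.5 MHz.
93 MHz and 108 MHz both map to 7.5 MHz.

93 MHz, 108 MHz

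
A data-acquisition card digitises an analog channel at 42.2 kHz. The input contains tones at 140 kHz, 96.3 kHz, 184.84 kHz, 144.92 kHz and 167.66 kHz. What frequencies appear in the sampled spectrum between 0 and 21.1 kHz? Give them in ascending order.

1.14 kHz, 11.9 kHz, 13.4 kHz, 16.04 kHz, 18.32 kHz

fs/2 = 21.1 kHz.
140 kHz mod fs = 13.4 kHz.
13.4 kHz ≤ fs/2 = 21.1 kHz, appears at 13.4 kHz.
96.3 kHz mod fs = 11.9 kHz.
11.9 kHz ≤ fs/2 = 21.1 kHz, appears at 11.9 kHz.
184.84 kHz mod fs = 16.04 kHz.
16.04 kHz ≤ fs/2 = 21.1 kHz, appears at 16.04 kHz.
144.92 kHz mod fs = 18.32 kHz.
18.32 kHz ≤ fs/2 = 21.1 kHz, appears at 18.32 kHz.
167.66 kHz mod fs = 41.06 kHz.
41.06 kHz > fs/2 = 21.1 kHz, folds to fs − 41.06 kHz = 1.14 kHz.
Distinct values: {1.14 kHz, 11.9 kHz, 13.4 kHz, 16.04 kHz, 18.32 kHz}.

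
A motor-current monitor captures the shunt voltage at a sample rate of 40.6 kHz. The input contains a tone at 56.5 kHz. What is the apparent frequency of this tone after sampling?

15.9 kHz

56.5 kHz mod fs = 15.9 kHz.
15.9 kHz ≤ fs/2 = 20.3 kHz, appears at 15.9 kHz.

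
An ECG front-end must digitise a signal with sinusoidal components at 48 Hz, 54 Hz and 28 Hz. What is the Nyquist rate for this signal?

108 Hz

Highest-frequency component: 54 Hz.
Nyquist rate = 2 × 54 Hz = 108 Hz.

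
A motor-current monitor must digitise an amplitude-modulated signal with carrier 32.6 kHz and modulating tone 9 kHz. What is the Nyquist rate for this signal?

83.2 kHz

AM sidebands sit at fc ± fm = 23.6 kHz and 41.6 kHz.
Highest-frequency component: 41.6 kHz.
Nyquist rate = 2 × 41.6 kHz = 83.2 kHz.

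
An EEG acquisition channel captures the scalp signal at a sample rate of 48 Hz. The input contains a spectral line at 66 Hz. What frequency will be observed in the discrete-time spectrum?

18 Hz

66 Hz mod fs = 18 Hz.
18 Hz ≤ fs/2 = 24 Hz, appears at 18 Hz.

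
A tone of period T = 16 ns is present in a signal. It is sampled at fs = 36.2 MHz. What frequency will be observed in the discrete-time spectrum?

T = 16 ns → f = 1/T = 62.5 MHz.
62.5 MHz mod fs = 26.3 MHz.
26.3 MHz > fs/2 = 18.1 MHz, folds to fs − 26.3 MHz = 9.9 MHz.

9.9 MHz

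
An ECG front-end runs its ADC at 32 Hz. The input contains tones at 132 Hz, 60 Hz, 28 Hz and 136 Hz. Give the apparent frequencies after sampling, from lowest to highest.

4 Hz, 8 Hz

fs/2 = 16 Hz.
132 Hz mod fs = 4 Hz.
4 Hz ≤ fs/2 = 16 Hz, appears at 4 Hz.
60 Hz mod fs = 28 Hz.
28 Hz > fs/2 = 16 Hz, folds to fs − 28 Hz = 4 Hz.
28 Hz > fs/2 = 16 Hz, folds to fs − 28 Hz = 4 Hz.
136 Hz mod fs = 8 Hz.
8 Hz ≤ fs/2 = 16 Hz, appears at 8 Hz.
Distinct values: {4 Hz, 8 Hz}.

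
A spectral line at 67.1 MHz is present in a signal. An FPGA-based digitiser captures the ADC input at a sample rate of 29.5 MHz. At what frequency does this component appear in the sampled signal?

8.1 MHz

67.1 MHz mod fs = 8.1 MHz.
8.1 MHz ≤ fs/2 = 14.75 MHz, appears at 8.1 MHz.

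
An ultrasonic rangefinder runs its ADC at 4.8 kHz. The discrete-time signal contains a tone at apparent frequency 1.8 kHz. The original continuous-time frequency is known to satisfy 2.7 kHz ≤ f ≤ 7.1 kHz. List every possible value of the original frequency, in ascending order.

3 kHz, 6.6 kHz

Frequencies that alias to 1.8 kHz are k·fs ± 1.8 kHz for integer k ≥ 0.
k=0: 1.8 kHz.
k=1: 3 kHz, 6.6 kHz.
k=2: 7.8 kHz, 11.4 kHz.
Within [2.7 kHz, 7.1 kHz]: 3 kHz, 6.6 kHz.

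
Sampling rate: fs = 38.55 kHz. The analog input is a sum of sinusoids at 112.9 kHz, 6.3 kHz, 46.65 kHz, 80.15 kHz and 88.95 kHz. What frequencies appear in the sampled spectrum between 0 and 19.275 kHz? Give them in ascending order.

fs/2 = 19.275 kHz.
112.9 kHz mod fs = 35.8 kHz.
35.8 kHz > fs/2 = 19.275 kHz, folds to fs − 35.8 kHz = 2.75 kHz.
6.3 kHz ≤ fs/2 = 19.275 kHz, passes unchanged.
46.65 kHz mod fs = 8.1 kHz.
8.1 kHz ≤ fs/2 = 19.275 kHz, appears at 8.1 kHz.
80.15 kHz mod fs = 3.05 kHz.
3.05 kHz ≤ fs/2 = 19.275 kHz, appears at 3.05 kHz.
88.95 kHz mod fs = 11.85 kHz.
11.85 kHz ≤ fs/2 = 19.275 kHz, appears at 11.85 kHz.
Distinct values: {2.75 kHz, 3.05 kHz, 6.3 kHz, 8.1 kHz, 11.85 kHz}.

2.75 kHz, 3.05 kHz, 6.3 kHz, 8.1 kHz, 11.85 kHz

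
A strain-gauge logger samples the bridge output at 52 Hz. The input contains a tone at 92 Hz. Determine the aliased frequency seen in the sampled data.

12 Hz

92 Hz mod fs = 40 Hz.
40 Hz > fs/2 = 26 Hz, folds to fs − 40 Hz = 12 Hz.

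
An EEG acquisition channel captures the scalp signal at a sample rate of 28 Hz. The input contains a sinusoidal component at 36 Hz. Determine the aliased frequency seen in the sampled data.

36 Hz mod fs = 8 Hz.
8 Hz ≤ fs/2 = 14 Hz, appears at 8 Hz.

8 Hz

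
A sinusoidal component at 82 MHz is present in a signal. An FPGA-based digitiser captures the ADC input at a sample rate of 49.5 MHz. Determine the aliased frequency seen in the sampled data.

17 MHz

82 MHz mod fs = 32.5 MHz.
32.5 MHz > fs/2 = 24.75 MHz, folds to fs − 32.5 MHz = 17 MHz.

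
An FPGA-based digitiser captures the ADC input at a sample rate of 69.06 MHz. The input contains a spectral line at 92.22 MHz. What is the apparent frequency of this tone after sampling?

92.22 MHz mod fs = 23.16 MHz.
23.16 MHz ≤ fs/2 = 34.53 MHz, appears at 23.16 MHz.

23.16 MHz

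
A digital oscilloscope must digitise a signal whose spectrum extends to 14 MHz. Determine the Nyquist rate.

28 MHz

Nyquist rate = 2 × 14 MHz = 28 MHz.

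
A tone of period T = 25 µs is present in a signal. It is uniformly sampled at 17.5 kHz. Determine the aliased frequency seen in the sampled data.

T = 25 µs → f = 1/T = 40 kHz.
40 kHz mod fs = 5 kHz.
5 kHz ≤ fs/2 = 8.75 kHz, appears at 5 kHz.

5 kHz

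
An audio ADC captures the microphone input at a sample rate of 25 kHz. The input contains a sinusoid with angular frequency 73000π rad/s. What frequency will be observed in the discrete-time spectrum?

11.5 kHz

ω = 73000π rad/s → f = ω/(2π) = 36500 Hz = 36.5 kHz.
36.5 kHz mod fs = 11.5 kHz.
11.5 kHz ≤ fs/2 = 12.5 kHz, appears at 11.5 kHz.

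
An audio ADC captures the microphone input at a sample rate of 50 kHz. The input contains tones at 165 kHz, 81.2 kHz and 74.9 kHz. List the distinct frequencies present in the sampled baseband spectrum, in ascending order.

15 kHz, 18.8 kHz, 24.9 kHz

fs/2 = 25 kHz.
165 kHz mod fs = 15 kHz.
15 kHz ≤ fs/2 = 25 kHz, appears at 15 kHz.
81.2 kHz mod fs = 31.2 kHz.
31.2 kHz > fs/2 = 25 kHz, folds to fs − 31.2 kHz = 18.8 kHz.
74.9 kHz mod fs = 24.9 kHz.
24.9 kHz ≤ fs/2 = 25 kHz, appears at 24.9 kHz.
Distinct values: {15 kHz, 18.8 kHz, 24.9 kHz}.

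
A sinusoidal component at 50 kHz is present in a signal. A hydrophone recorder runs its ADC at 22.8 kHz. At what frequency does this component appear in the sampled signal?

4.4 kHz

50 kHz mod fs = 4.4 kHz.
4.4 kHz ≤ fs/2 = 11.4 kHz, appears at 4.4 kHz.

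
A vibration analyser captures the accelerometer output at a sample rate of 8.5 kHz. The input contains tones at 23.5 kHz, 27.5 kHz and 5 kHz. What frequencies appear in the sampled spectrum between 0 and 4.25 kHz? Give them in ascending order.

fs/2 = 4.25 kHz.
23.5 kHz mod fs = 6.5 kHz.
6.5 kHz > fs/2 = 4.25 kHz, folds to fs − 6.5 kHz = 2 kHz.
27.5 kHz mod fs = 2 kHz.
2 kHz ≤ fs/2 = 4.25 kHz, appears at 2 kHz.
5 kHz > fs/2 = 4.25 kHz, folds to fs − 5 kHz = 3.5 kHz.
Distinct values: {2 kHz, 3.5 kHz}.

2 kHz, 3.5 kHz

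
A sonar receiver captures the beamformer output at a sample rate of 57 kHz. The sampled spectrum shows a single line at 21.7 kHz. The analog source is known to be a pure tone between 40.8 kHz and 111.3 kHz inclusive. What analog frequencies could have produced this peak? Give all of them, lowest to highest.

Frequencies that alias to 21.7 kHz are k·fs ± 21.7 kHz for integer k ≥ 0.
k=0: 21.7 kHz.
k=1: 35.3 kHz, 78.7 kHz.
k=2: 92.3 kHz, 135.7 kHz.
k=3: 149.3 kHz, 192.7 kHz.
Within [40.8 kHz, 111.3 kHz]: 78.7 kHz, 92.3 kHz.

78.7 kHz, 92.3 kHz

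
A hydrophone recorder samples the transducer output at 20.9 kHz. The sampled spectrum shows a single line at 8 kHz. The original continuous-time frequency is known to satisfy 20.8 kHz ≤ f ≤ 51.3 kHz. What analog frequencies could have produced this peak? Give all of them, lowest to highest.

28.9 kHz, 33.8 kHz, 49.8 kHz

Frequencies that alias to 8 kHz are k·fs ± 8 kHz for integer k ≥ 0.
k=0: 8 kHz.
k=1: 12.9 kHz, 28.9 kHz.
k=2: 33.8 kHz, 49.8 kHz.
k=3: 54.7 kHz, 70.7 kHz.
Within [20.8 kHz, 51.3 kHz]: 28.9 kHz, 33.8 kHz, 49.8 kHz.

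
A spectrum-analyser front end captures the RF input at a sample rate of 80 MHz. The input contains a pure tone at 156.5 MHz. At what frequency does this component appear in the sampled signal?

3.5 MHz

156.5 MHz mod fs = 76.5 MHz.
76.5 MHz > fs/2 = 40 MHz, folds to fs − 76.5 MHz = 3.5 MHz.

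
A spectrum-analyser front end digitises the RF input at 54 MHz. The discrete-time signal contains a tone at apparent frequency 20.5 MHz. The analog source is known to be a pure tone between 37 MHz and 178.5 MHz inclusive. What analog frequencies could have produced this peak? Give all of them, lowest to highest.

74.5 MHz, 87.5 MHz, 128.5 MHz, 141.5 MHz

Frequencies that alias to 20.5 MHz are k·fs ± 20.5 MHz for integer k ≥ 0.
k=0: 20.5 MHz.
k=1: 33.5 MHz, 74.5 MHz.
k=2: 87.5 MHz, 128.5 MHz.
k=3: 141.5 MHz, 182.5 MHz.
k=4: 195.5 MHz, 236.5 MHz.
Within [37 MHz, 178.5 MHz]: 74.5 MHz, 87.5 MHz, 128.5 MHz, 141.5 MHz.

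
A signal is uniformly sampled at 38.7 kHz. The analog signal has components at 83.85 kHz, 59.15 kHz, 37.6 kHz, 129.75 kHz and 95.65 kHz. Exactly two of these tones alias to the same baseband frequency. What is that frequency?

18.25 kHz

fs/2 = 19.35 kHz.
83.85 kHz mod fs = 6.45 kHz.
6.45 kHz ≤ fs/2 = 19.35 kHz, appears at 6.45 kHz.
59.15 kHz mod fs = 20.45 kHz.
20.45 kHz > fs/2 = 19.35 kHz, folds to fs − 20.45 kHz = 18.25 kHz.
37.6 kHz > fs/2 = 19.35 kHz, folds to fs − 37.6 kHz = 1.1 kHz.
129.75 kHz mod fs = 13.65 kHz.
13.65 kHz ≤ fs/2 = 19.35 kHz, appears at 13.65 kHz.
95.65 kHz mod fs = 18.25 kHz.
18.25 kHz ≤ fs/2 = 19.35 kHz, appears at 18.25 kHz.
59.15 kHz and 95.65 kHz both map to 18.25 kHz.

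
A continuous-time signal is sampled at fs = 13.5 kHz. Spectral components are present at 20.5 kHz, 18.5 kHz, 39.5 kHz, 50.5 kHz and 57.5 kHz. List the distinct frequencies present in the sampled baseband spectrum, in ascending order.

fs/2 = 6.75 kHz.
20.5 kHz mod fs = 7 kHz.
7 kHz > fs/2 = 6.75 kHz, folds to fs − 7 kHz = 6.5 kHz.
18.5 kHz mod fs = 5 kHz.
5 kHz ≤ fs/2 = 6.75 kHz, appears at 5 kHz.
39.5 kHz mod fs = 12.5 kHz.
12.5 kHz > fs/2 = 6.75 kHz, folds to fs − 12.5 kHz = 1 kHz.
50.5 kHz mod fs = 10 kHz.
10 kHz > fs/2 = 6.75 kHz, folds to fs − 10 kHz = 3.5 kHz.
57.5 kHz mod fs = 3.5 kHz.
3.5 kHz ≤ fs/2 = 6.75 kHz, appears at 3.5 kHz.
Distinct values: {1 kHz, 3.5 kHz, 5 kHz, 6.5 kHz}.

1 kHz, 3.5 kHz, 5 kHz, 6.5 kHz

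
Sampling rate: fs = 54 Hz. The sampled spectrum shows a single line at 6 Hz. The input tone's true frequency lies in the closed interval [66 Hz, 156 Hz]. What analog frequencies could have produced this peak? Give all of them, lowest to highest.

Frequencies that alias to 6 Hz are k·fs ± 6 Hz for integer k ≥ 0.
k=0: 6 Hz.
k=1: 48 Hz, 60 Hz.
k=2: 102 Hz, 114 Hz.
k=3: 156 Hz, 168 Hz.
k=4: 210 Hz, 222 Hz.
Within [66 Hz, 156 Hz]: 102 Hz, 114 Hz, 156 Hz.

102 Hz, 114 Hz, 156 Hz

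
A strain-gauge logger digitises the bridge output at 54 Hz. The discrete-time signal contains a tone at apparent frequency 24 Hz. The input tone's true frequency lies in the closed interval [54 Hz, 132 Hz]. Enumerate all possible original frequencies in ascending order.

78 Hz, 84 Hz, 132 Hz

Frequencies that alias to 24 Hz are k·fs ± 24 Hz for integer k ≥ 0.
k=0: 24 Hz.
k=1: 30 Hz, 78 Hz.
k=2: 84 Hz, 132 Hz.
k=3: 138 Hz, 186 Hz.
Within [54 Hz, 132 Hz]: 78 Hz, 84 Hz, 132 Hz.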